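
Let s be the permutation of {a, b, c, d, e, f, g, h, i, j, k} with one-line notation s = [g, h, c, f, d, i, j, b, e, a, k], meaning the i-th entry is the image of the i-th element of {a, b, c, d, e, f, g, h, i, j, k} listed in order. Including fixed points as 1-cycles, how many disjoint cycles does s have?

The cycle decomposition is (a g j)(b h)(c)(d f i e)(k), which has 5 cycles (counting 1-cycles).

5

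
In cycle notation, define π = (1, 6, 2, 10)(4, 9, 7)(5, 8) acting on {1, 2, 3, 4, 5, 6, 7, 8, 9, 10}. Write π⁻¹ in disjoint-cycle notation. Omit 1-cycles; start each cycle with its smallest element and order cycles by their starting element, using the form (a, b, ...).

(1, 10, 2, 6)(4, 7, 9)(5, 8)

If π sends a → b within a cycle, π⁻¹ sends b → a; equivalently, reverse each cycle.
After reversing and putting each cycle's least element first, π⁻¹ = (1, 10, 2, 6)(4, 7, 9)(5, 8).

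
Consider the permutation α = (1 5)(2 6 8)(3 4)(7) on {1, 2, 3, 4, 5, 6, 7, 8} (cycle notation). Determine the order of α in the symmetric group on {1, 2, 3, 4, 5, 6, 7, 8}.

The cycle type of α is (3, 2, 2, 1).
The order is lcm(3, 2, 2) = 6.

6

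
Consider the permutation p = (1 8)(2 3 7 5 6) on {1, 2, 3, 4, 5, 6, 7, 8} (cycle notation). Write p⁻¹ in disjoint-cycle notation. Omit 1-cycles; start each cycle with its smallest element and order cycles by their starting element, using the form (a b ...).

(1 8)(2 6 5 7 3)

If p sends a → b within a cycle, p⁻¹ sends b → a; equivalently, reverse each cycle.
Reversing each cycle of p and rotating so the smallest element leads gives (1 8)(2 6 5 7 3).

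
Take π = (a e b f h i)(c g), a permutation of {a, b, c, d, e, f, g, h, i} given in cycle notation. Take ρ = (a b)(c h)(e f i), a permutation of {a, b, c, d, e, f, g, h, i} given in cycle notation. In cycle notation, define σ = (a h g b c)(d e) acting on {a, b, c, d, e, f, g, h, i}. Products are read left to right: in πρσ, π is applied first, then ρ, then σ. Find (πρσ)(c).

(πρσ)(c) = σ(ρ(π(c))). π(c) = g, then ρ(g) = g, then σ(g) = b, so the result is b.

b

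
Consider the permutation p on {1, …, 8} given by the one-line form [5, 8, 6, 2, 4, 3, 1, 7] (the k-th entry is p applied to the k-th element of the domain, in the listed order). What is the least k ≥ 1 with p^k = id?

The disjoint-cycle form of p has cycle lengths 6, 2.
The order of p is the least common multiple of its cycle lengths: lcm(6, 2) = 6.

6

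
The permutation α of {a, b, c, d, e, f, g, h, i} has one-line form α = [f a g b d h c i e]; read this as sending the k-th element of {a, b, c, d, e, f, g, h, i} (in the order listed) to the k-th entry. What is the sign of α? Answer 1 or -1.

-1

In disjoint-cycle form the cycle lengths are 7, 2.
A cycle of length ℓ contributes ℓ−1 transpositions, so α is a product of 6 + 1 = 7 transpositions — odd.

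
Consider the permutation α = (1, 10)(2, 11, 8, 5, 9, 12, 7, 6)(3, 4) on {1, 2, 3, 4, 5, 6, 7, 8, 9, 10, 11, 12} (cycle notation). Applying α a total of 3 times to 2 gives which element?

5

2 lies in the 8-cycle (2, 11, 8, 5, 9, 12, 7, 6).
Advancing 3 steps from 2: 2 → 11 → 8 → 5.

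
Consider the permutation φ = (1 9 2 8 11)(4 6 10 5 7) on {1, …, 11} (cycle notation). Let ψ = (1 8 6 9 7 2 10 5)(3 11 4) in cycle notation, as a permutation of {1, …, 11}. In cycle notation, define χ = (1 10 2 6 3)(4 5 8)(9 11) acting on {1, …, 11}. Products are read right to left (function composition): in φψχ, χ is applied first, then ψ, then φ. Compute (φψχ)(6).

(φψχ)(6) = φ(ψ(χ(6))). χ(6) = 3, then ψ(3) = 11, then φ(11) = 1, so the result is 1.

1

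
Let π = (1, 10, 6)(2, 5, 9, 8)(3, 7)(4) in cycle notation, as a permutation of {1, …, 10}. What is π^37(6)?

6 lies in the 3-cycle (1, 10, 6).
Powers repeat with period 3 on this cycle, and 37 mod 3 = 1, so π^37(6) = π^1(6).
Advancing 1 step from 6: 6 → 1.

1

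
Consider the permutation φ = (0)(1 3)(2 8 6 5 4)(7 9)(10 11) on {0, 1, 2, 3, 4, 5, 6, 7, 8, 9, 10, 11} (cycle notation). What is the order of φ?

10

The cycle type of φ is (5, 2, 2, 2, 1).
Since disjoint cycles commute, ord(φ) = lcm(5, 2, 2, 2) = 10.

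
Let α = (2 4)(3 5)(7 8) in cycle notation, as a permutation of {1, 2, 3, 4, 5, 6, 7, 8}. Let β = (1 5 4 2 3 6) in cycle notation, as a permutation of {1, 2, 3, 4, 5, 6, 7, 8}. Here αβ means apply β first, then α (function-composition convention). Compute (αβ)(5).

2

β(5) = 4, then α(4) = 2; composing gives (αβ)(5) = 2.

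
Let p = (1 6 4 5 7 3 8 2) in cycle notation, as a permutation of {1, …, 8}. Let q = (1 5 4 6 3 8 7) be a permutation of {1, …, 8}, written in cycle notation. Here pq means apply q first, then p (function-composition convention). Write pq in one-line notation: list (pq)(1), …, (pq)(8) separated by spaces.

(pq)(x) = p(q(x)). Computing each image: p(q(1)) = p(5) = 7, p(q(2)) = p(2) = 1, p(q(3)) = p(8) = 2, p(q(4)) = p(6) = 4, p(q(5)) = p(4) = 5, p(q(6)) = p(3) = 8, p(q(7)) = p(1) = 6, p(q(8)) = p(7) = 3.
Hence pq = [7 1 2 4 5 8 6 3].

7 1 2 4 5 8 6 3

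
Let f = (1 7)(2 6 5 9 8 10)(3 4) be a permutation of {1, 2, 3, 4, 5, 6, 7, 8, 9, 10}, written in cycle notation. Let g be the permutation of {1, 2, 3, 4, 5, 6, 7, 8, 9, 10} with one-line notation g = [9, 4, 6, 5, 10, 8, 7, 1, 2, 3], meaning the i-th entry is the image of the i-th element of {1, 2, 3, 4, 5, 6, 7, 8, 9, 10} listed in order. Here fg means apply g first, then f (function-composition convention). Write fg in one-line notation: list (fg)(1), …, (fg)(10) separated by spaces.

8 3 5 9 2 10 1 7 6 4

(fg)(x) = f(g(x)). Computing each image: f(g(1)) = f(9) = 8, f(g(2)) = f(4) = 3, f(g(3)) = f(6) = 5, f(g(4)) = f(5) = 9, f(g(5)) = f(10) = 2, f(g(6)) = f(8) = 10, f(g(7)) = f(7) = 1, f(g(8)) = f(1) = 7, f(g(9)) = f(2) = 6, f(g(10)) = f(3) = 4.
Hence fg = [8 3 5 9 2 10 1 7 6 4].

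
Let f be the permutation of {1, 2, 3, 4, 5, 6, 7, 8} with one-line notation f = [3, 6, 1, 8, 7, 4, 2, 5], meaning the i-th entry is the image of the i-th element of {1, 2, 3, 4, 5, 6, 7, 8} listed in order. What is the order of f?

The disjoint-cycle form of f has cycle lengths 6, 2.
The order of f is the least common multiple of its cycle lengths: lcm(6, 2) = 6.

6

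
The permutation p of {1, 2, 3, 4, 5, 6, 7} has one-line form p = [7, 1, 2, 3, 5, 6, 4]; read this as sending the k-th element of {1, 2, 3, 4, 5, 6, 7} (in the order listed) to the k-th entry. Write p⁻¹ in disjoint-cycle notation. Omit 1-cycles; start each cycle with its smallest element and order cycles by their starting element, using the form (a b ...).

(1 2 3 4 7)

The cycle decomposition of p is (1 7 4 3 2).
Reversing each cycle (and rotating so the smallest element leads) gives p⁻¹ = (1 2 3 4 7).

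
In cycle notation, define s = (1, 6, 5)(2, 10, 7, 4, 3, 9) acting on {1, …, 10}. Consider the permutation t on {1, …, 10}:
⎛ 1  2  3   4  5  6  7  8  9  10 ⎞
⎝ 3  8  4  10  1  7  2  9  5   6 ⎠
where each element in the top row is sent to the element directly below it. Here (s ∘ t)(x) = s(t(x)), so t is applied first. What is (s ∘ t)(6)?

4

(s ∘ t)(6) = s(t(6)). t(6) = 7, then s(7) = 4. So (s ∘ t)(6) = 4.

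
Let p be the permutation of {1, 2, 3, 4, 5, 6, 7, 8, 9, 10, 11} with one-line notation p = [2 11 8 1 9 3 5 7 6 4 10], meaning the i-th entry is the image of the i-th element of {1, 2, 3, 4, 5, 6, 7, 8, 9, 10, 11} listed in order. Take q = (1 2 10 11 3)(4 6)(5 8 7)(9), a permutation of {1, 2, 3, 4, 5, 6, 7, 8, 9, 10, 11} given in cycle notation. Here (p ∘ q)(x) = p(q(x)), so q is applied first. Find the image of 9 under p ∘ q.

6

q(9) = 9, then p(9) = 6; composing gives (p ∘ q)(9) = 6.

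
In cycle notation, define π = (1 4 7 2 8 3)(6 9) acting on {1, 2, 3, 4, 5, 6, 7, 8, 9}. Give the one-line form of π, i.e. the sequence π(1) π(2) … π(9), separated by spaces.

4 8 1 7 5 9 2 3 6

Image by image: 1→4, 2→8, 3→1, 4→7, 5→5, 6→9, 7→2, 8→3, 9→6.
So the one-line form is 4 8 1 7 5 9 2 3 6.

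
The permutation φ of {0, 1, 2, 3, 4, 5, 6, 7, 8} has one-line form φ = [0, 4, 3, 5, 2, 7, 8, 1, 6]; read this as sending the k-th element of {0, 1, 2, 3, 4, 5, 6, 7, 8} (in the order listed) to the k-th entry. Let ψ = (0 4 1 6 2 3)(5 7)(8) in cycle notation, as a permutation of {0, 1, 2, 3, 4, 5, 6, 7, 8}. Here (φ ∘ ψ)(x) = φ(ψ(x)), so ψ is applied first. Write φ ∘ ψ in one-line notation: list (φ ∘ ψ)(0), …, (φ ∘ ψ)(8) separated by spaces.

Chase each element through ψ then φ: 0 → 4 → 2; 1 → 6 → 8; 2 → 3 → 5; 3 → 0 → 0; 4 → 1 → 4; 5 → 7 → 1; 6 → 2 → 3; 7 → 5 → 7; 8 → 8 → 6.
So φ ∘ ψ in one-line form is 2 8 5 0 4 1 3 7 6.

2 8 5 0 4 1 3 7 6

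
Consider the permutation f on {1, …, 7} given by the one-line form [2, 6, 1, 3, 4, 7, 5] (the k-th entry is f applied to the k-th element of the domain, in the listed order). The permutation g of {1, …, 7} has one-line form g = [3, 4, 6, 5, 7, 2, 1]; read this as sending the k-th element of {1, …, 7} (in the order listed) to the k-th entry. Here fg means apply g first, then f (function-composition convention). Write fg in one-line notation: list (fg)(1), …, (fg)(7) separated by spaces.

1 3 7 4 5 6 2

(fg)(x) = f(g(x)). Computing each image: f(g(1)) = f(3) = 1, f(g(2)) = f(4) = 3, f(g(3)) = f(6) = 7, f(g(4)) = f(5) = 4, f(g(5)) = f(7) = 5, f(g(6)) = f(2) = 6, f(g(7)) = f(1) = 2.
Hence fg = [1 3 7 4 5 6 2].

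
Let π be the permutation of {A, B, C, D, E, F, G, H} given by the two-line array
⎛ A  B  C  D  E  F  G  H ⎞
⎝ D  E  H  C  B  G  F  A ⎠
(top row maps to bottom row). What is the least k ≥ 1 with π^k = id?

4

The disjoint-cycle form of π has cycle lengths 4, 2, 2.
The order of π is the least common multiple of its cycle lengths: lcm(4, 2, 2) = 4.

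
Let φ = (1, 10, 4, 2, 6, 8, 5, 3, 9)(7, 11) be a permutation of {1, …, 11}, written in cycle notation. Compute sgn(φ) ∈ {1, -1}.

-1

The cycle lengths are 9, 2.
A cycle is odd iff its length is even; φ has 1 even-length cycle, so sgn(φ) = (−1)^1 and φ is odd.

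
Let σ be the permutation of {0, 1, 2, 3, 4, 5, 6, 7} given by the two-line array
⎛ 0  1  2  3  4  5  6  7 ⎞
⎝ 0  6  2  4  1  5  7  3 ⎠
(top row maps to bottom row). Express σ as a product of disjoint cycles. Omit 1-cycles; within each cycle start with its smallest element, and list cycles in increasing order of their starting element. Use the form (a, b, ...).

(1, 6, 7, 3, 4)

Iterating σ from 1 gives 1 → 6 → 7 → 3 → 4 → 1; that is the 5-cycle (1, 6, 7, 3, 4).
Repeating from the next unused element and collecting all non-trivial cycles gives (1, 6, 7, 3, 4).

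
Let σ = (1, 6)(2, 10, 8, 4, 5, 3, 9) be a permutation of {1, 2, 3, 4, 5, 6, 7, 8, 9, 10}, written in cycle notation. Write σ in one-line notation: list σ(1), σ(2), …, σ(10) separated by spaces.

Reading each image from the cycles: 1↦6, 2↦10, 3↦9, 4↦5, 5↦3, 6↦1, 7↦7, 8↦4, 9↦2, 10↦8.
Listing these in domain order gives 6 10 9 5 3 1 7 4 2 8.

6 10 9 5 3 1 7 4 2 8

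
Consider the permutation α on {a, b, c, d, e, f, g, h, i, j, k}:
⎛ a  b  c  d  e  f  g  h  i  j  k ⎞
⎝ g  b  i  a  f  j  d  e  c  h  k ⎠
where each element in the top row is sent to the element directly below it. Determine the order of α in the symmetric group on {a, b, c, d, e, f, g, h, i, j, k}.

Decomposing into disjoint cycles gives cycle lengths 4, 3, 2, 1, 1.
The order is lcm(4, 3, 2) = 12.

12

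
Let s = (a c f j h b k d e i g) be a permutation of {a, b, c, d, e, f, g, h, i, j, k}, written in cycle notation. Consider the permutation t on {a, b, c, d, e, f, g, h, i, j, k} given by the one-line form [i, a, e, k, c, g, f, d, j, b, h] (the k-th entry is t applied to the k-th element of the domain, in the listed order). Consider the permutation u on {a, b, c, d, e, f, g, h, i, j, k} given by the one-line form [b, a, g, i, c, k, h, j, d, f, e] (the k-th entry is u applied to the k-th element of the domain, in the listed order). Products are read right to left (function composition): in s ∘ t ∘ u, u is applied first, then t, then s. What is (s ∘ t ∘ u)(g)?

e

Chase g: u(g) = h; t(h) = d; s(d) = e. Hence (s ∘ t ∘ u)(g) = e.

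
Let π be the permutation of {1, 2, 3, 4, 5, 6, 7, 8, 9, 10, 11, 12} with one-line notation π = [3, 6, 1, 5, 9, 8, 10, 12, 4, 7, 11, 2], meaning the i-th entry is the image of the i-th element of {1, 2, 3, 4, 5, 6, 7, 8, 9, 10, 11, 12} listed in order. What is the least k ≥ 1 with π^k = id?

Decomposing into disjoint cycles gives cycle lengths 4, 3, 2, 2, 1.
Since disjoint cycles commute, ord(π) = lcm(4, 3, 2, 2) = 12.

12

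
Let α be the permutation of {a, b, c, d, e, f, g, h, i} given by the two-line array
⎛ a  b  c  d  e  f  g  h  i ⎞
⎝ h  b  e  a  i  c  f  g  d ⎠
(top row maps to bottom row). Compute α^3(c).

Tracing c → e → … returns to c after 8 steps, so c lies in an 8-cycle (a, h, g, f, c, e, i, d).
Advancing 3 steps from c: c → e → i → d.

d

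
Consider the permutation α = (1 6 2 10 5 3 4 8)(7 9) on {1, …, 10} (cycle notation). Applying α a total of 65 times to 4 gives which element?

8

4 lies in the 8-cycle (1 6 2 10 5 3 4 8).
On an 8-cycle, α^8 is the identity, so α^65 = α^1 there (65 ≡ 1 mod 8).
Advancing 1 step from 4: 4 → 8.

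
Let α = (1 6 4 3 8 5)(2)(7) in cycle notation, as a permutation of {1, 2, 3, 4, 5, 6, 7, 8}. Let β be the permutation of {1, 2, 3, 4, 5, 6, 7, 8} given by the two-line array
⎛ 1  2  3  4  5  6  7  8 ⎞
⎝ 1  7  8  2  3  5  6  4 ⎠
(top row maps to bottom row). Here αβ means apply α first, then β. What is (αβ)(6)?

2

α(6) = 4, then β(4) = 2; composing gives (αβ)(6) = 2.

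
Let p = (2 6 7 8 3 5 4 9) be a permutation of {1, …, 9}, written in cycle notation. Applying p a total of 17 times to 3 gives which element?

5

3 lies in the 8-cycle (2 6 7 8 3 5 4 9).
Since the cycle has length 8, p^17 acts on it the same as p^1 (17 mod 8 = 1).
Advancing 1 step from 3: 3 → 5.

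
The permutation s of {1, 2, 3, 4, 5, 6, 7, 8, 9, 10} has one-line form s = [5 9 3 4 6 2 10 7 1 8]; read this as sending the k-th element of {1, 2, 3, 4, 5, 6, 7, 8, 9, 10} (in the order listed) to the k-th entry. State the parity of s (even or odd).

In disjoint-cycle form the cycle lengths are 5, 3, 1, 1.
A cycle of length ℓ contributes ℓ−1 transpositions, so s is a product of 4 + 2 = 6 transpositions — even.

even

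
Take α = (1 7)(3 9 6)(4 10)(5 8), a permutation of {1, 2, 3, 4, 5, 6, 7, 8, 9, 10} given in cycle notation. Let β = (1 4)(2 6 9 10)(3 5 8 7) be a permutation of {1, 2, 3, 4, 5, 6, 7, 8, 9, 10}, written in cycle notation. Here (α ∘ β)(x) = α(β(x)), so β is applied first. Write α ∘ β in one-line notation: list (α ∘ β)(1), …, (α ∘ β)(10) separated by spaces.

10 3 8 7 5 6 9 1 4 2

Chase each element through β then α: 1 → 4 → 10; 2 → 6 → 3; 3 → 5 → 8; 4 → 1 → 7; 5 → 8 → 5; 6 → 9 → 6; 7 → 3 → 9; 8 → 7 → 1; 9 → 10 → 4; 10 → 2 → 2.
Collecting the images, α ∘ β = [10 3 8 7 5 6 9 1 4 2].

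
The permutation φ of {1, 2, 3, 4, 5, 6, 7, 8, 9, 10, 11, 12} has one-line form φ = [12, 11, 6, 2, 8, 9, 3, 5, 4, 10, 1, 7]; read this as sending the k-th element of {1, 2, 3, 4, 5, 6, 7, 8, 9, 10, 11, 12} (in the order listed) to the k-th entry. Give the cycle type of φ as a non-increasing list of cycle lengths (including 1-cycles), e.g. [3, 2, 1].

The disjoint cycles are (1, 12, 7, 3, 6, 9, 4, 2, 11)(5, 8)(10), with lengths 9, 2, 1 in non-increasing order.

[9, 2, 1]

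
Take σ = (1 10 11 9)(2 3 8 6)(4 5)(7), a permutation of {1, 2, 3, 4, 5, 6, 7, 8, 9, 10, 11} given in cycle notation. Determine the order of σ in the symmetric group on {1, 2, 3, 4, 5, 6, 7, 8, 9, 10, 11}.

The cycle type of σ is (4, 4, 2, 1).
Since disjoint cycles commute, ord(σ) = lcm(4, 4, 2) = 4.

4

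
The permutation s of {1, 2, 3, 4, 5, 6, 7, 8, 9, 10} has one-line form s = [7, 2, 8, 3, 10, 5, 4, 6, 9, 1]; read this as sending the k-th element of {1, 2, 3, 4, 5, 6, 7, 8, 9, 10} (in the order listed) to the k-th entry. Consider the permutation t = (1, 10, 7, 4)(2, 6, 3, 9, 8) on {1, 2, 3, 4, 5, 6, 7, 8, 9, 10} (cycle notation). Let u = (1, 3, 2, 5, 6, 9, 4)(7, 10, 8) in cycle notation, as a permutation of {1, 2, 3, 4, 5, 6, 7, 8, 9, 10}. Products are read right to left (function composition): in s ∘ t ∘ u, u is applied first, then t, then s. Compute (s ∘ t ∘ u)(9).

7

Chase 9: u(9) = 4; t(4) = 1; s(1) = 7. Hence (s ∘ t ∘ u)(9) = 7.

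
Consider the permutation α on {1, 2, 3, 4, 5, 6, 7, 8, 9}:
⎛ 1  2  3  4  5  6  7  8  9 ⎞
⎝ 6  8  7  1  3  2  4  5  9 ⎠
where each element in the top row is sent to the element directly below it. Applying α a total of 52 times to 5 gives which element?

1

Tracing 5 → 3 → … returns to 5 after 8 steps, so 5 lies in an 8-cycle (1, 6, 2, 8, 5, 3, 7, 4).
Powers repeat with period 8 on this cycle, and 52 mod 8 = 4, so α^52(5) = α^4(5).
Advancing 4 steps from 5: 5 → 3 → 7 → 4 → 1.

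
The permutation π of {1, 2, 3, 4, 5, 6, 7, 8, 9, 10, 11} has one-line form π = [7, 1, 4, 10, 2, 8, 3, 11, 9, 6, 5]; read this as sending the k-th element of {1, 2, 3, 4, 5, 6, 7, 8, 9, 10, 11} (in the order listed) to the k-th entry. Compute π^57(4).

Tracing 4 → 10 → … returns to 4 after 10 steps, so 4 lies in a 10-cycle (1 7 3 4 10 6 8 11 5 2).
On a 10-cycle, π^10 is the identity, so π^57 = π^7 there (57 ≡ 7 mod 10).
Advancing 7 steps from 4: 4 → 10 → 6 → 8 → 11 → 5 → 2 → 1.

1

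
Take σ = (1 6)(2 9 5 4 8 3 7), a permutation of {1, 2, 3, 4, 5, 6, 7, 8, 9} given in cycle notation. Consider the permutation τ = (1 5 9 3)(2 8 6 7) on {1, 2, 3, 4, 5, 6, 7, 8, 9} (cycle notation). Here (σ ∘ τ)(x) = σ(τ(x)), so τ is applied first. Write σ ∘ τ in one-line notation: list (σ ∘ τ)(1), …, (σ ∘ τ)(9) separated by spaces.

4 3 6 8 5 2 9 1 7

Chase each element through τ then σ: 1 → 5 → 4; 2 → 8 → 3; 3 → 1 → 6; 4 → 4 → 8; 5 → 9 → 5; 6 → 7 → 2; 7 → 2 → 9; 8 → 6 → 1; 9 → 3 → 7.
So σ ∘ τ in one-line form is 4 3 6 8 5 2 9 1 7.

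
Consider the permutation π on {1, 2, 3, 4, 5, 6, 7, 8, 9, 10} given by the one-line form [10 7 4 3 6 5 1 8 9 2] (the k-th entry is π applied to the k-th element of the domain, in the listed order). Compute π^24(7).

7

Tracing 7 → 1 → … returns to 7 after 4 steps, so 7 lies in a 4-cycle (1, 10, 2, 7).
Powers repeat with period 4 on this cycle, and 24 mod 4 = 0, so π^24(7) = π^0(7).
So π^24(7) = 7.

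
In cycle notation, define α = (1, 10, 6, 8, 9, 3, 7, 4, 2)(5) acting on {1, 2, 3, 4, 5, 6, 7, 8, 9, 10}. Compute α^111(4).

4 lies in the 9-cycle (1, 10, 6, 8, 9, 3, 7, 4, 2).
Powers repeat with period 9 on this cycle, and 111 mod 9 = 3, so α^111(4) = α^3(4).
Stepping 3 places around the cycle: 4 → 2 → 1 → 10.

10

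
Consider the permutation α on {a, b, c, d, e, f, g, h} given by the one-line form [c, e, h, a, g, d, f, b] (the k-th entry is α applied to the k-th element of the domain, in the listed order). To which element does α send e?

g

e is element number 5 of the domain, and entry number 5 of the one-line form is g, so α(e) = g.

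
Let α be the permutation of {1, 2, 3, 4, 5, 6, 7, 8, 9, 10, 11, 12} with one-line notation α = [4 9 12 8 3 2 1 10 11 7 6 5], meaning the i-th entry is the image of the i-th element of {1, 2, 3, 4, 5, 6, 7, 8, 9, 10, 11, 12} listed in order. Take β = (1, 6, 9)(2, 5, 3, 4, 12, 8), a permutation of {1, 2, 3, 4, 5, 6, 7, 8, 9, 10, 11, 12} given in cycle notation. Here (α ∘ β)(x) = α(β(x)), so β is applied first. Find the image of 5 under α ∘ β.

First apply β: β(5) = 3, then α(3) = 12. Thus (α ∘ β)(5) = 12.

12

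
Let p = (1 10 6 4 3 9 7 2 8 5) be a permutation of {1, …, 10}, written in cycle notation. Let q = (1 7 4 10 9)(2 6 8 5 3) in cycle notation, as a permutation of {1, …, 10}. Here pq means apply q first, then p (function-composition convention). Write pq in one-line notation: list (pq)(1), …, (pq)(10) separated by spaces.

(pq)(x) = p(q(x)). Computing each image: p(q(1)) = p(7) = 2, p(q(2)) = p(6) = 4, p(q(3)) = p(2) = 8, p(q(4)) = p(10) = 6, p(q(5)) = p(3) = 9, p(q(6)) = p(8) = 5, p(q(7)) = p(4) = 3, p(q(8)) = p(5) = 1, p(q(9)) = p(1) = 10, p(q(10)) = p(9) = 7.
Hence pq = [2 4 8 6 9 5 3 1 10 7].

2 4 8 6 9 5 3 1 10 7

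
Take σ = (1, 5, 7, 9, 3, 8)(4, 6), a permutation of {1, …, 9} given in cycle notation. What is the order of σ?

6

The disjoint cycles have lengths 6, 2, 1.
The order is lcm(6, 2) = 6.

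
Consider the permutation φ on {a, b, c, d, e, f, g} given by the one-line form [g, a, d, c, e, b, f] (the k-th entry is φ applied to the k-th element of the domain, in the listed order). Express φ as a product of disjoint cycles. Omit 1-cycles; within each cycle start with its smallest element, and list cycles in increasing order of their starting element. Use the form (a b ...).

Start at a and follow images: a → g → f → b → a, giving the cycle (a g f b).
Continuing from each remaining unvisited element yields (a g f b)(c d).

(a g f b)(c d)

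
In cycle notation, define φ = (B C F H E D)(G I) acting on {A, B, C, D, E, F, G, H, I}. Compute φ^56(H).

H lies in the 6-cycle (B C F H E D).
Since the cycle has length 6, φ^56 acts on it the same as φ^2 (56 mod 6 = 2).
Stepping 2 places around the cycle: H → E → D.

D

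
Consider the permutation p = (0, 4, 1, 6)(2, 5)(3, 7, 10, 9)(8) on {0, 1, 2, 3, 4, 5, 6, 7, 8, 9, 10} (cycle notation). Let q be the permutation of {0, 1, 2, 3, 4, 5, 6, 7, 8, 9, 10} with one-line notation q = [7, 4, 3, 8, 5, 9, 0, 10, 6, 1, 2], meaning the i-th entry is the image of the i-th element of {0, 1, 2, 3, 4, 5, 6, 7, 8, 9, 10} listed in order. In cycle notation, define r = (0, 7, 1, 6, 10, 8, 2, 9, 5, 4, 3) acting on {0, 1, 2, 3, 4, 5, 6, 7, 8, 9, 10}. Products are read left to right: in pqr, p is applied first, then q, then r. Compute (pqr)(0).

4

Chase 0: p(0) = 4; q(4) = 5; r(5) = 4. Hence (pqr)(0) = 4.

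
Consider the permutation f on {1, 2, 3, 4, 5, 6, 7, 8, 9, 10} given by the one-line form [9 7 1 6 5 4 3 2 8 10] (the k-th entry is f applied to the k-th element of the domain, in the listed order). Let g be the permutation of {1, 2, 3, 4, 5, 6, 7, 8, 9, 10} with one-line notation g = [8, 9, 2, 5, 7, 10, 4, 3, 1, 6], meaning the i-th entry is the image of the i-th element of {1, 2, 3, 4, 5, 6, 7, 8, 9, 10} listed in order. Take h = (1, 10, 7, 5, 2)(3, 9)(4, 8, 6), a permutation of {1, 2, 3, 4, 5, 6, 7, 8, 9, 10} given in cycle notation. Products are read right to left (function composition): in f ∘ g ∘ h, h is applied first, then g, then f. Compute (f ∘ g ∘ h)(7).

(f ∘ g ∘ h)(7) = f(g(h(7))). h(7) = 5, then g(5) = 7, then f(7) = 3, so the result is 3.

3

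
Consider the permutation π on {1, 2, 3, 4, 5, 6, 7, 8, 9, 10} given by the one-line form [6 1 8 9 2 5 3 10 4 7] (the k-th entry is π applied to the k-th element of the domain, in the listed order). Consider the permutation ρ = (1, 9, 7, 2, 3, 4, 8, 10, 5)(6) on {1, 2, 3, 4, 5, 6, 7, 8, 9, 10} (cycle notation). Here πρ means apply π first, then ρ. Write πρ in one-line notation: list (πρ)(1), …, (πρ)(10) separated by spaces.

6 9 10 7 3 1 4 5 8 2

Chase each element through π then ρ: 1 → 6 → 6; 2 → 1 → 9; 3 → 8 → 10; 4 → 9 → 7; 5 → 2 → 3; 6 → 5 → 1; 7 → 3 → 4; 8 → 10 → 5; 9 → 4 → 8; 10 → 7 → 2.
Collecting the images, πρ = [6 9 10 7 3 1 4 5 8 2].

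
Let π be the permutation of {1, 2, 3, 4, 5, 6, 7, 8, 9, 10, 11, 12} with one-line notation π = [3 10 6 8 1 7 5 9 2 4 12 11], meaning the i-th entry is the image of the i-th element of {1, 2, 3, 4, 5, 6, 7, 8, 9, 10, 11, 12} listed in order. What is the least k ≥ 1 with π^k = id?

10

The disjoint-cycle form of π has cycle lengths 5, 5, 2.
The order is lcm(5, 5, 2) = 10.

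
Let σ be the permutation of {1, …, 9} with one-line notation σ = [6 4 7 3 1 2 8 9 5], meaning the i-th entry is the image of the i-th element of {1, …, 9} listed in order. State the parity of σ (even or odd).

even

In disjoint-cycle form the cycle lengths are 9.
A cycle is odd iff its length is even; σ has 0 even-length cycles, so sgn(σ) = (−1)^0 and σ is even.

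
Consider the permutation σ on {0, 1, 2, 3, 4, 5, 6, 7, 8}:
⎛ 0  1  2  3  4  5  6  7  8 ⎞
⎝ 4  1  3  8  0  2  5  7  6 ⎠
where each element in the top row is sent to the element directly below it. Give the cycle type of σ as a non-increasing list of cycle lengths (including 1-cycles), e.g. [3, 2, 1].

The disjoint cycles are (0, 4)(1)(2, 3, 8, 6, 5)(7), with lengths 5, 2, 1, 1 in non-increasing order.

[5, 2, 1, 1]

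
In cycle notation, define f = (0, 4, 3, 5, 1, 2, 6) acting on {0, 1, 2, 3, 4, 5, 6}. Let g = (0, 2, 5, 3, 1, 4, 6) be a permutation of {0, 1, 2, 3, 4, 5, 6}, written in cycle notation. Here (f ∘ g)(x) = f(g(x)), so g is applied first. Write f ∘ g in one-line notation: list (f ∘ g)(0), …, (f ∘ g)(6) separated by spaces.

(f ∘ g)(x) = f(g(x)). Computing each image: f(g(0)) = f(2) = 6, f(g(1)) = f(4) = 3, f(g(2)) = f(5) = 1, f(g(3)) = f(1) = 2, f(g(4)) = f(6) = 0, f(g(5)) = f(3) = 5, f(g(6)) = f(0) = 4.
Hence f ∘ g = [6 3 1 2 0 5 4].

6 3 1 2 0 5 4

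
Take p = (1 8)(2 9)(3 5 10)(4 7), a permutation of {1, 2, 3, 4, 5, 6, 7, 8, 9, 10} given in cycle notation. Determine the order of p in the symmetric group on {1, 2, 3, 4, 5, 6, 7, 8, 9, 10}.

The cycle type of p is (3, 2, 2, 2, 1).
The order is lcm(3, 2, 2, 2) = 6.

6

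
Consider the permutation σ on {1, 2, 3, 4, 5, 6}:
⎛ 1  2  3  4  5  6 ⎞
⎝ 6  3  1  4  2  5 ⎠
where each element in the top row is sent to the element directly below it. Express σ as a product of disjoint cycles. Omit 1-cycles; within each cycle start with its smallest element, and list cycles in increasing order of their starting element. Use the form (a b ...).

Start at 1 and follow images: 1 → 6 → 5 → 2 → 3 → 1, giving the cycle (1 6 5 2 3).
Continuing from each remaining unvisited element yields (1 6 5 2 3).

(1 6 5 2 3)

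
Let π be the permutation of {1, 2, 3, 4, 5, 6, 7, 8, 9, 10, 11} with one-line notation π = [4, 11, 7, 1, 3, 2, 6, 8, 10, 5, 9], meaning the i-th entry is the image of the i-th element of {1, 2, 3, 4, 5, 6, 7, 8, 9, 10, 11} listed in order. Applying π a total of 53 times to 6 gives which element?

Tracing 6 → 2 → … returns to 6 after 8 steps, so 6 lies in an 8-cycle (2 11 9 10 5 3 7 6).
Powers repeat with period 8 on this cycle, and 53 mod 8 = 5, so π^53(6) = π^5(6).
Advancing 5 steps from 6: 6 → 2 → 11 → 9 → 10 → 5.

5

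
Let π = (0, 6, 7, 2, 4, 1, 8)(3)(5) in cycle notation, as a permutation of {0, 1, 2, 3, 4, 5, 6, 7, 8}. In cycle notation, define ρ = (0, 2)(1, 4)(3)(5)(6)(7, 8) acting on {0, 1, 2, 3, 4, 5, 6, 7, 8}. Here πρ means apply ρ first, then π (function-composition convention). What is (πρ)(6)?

ρ(6) = 6, then π(6) = 7; composing gives (πρ)(6) = 7.

7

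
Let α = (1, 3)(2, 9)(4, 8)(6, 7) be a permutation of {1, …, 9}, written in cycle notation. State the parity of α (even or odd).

even

The cycle lengths are 2, 2, 2, 2, 1.
A cycle is odd iff its length is even; α has 4 even-length cycles, so sgn(α) = (−1)^4 and α is even.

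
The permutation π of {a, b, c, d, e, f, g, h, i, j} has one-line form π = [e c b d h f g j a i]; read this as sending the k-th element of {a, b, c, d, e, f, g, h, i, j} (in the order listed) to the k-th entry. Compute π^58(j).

Tracing j → i → … returns to j after 5 steps, so j lies in a 5-cycle (a, e, h, j, i).
Since the cycle has length 5, π^58 acts on it the same as π^3 (58 mod 5 = 3).
Stepping 3 places around the cycle: j → i → a → e.

e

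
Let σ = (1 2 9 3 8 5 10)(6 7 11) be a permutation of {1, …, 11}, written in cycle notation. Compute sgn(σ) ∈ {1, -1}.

1

The cycle lengths are 7, 3, 1.
A cycle of length ℓ contributes ℓ−1 transpositions, so σ is a product of 6 + 2 = 8 transpositions — even.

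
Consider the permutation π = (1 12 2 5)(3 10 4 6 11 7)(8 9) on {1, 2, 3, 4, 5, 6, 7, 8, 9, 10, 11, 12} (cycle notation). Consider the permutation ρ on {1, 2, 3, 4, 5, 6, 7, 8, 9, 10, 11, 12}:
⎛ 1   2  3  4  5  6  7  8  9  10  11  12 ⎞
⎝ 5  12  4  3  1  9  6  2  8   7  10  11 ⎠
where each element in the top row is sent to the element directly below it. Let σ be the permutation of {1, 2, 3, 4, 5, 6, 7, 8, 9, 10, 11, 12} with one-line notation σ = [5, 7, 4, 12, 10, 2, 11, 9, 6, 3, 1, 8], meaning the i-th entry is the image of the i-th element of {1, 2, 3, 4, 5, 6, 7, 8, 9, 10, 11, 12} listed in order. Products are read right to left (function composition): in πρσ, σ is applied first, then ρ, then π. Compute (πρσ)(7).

Chase 7: σ(7) = 11; ρ(11) = 10; π(10) = 4. Hence (πρσ)(7) = 4.

4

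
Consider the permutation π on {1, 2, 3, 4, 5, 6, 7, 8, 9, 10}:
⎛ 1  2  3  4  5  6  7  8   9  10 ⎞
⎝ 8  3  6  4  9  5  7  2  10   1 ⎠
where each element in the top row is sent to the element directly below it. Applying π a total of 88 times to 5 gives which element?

5

Tracing 5 → 9 → … returns to 5 after 8 steps, so 5 lies in an 8-cycle (1, 8, 2, 3, 6, 5, 9, 10).
On an 8-cycle, π^8 is the identity, so π^88 = π^0 there (88 ≡ 0 mod 8).
So π^88(5) = 5.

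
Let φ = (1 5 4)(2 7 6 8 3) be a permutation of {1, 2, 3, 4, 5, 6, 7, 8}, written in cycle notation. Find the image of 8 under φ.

3

In the cycle (2 7 6 8 3), 8 is followed by 3, so φ(8) = 3.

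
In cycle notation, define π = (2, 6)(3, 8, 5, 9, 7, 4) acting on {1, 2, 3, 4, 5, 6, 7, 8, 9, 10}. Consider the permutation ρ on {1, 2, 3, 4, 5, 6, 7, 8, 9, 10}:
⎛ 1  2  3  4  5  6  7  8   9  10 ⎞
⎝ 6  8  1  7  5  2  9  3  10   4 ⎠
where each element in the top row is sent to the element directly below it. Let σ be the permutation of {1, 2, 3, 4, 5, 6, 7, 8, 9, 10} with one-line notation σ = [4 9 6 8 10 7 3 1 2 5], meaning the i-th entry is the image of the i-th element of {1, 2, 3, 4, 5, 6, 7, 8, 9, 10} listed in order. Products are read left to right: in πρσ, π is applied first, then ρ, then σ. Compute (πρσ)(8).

10

(πρσ)(8) = σ(ρ(π(8))). π(8) = 5, then ρ(5) = 5, then σ(5) = 10, so the result is 10.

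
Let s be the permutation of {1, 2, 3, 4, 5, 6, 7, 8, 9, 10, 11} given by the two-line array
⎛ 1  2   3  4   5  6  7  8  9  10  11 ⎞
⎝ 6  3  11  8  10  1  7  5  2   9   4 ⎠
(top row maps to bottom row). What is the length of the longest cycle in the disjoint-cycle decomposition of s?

8

Decomposing into disjoint cycles gives (1 6)(2 3 11 4 8 5 10 9); the longest has length 8.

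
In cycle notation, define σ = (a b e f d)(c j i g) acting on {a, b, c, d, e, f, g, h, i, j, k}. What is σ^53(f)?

f lies in the 5-cycle (a b e f d).
On a 5-cycle, σ^5 is the identity, so σ^53 = σ^3 there (53 ≡ 3 mod 5).
Stepping 3 places around the cycle: f → d → a → b.

b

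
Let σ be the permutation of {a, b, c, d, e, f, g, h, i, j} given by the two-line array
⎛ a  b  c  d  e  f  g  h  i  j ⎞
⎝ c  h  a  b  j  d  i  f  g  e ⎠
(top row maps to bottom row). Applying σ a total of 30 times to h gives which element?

d

Tracing h → f → … returns to h after 4 steps, so h lies in a 4-cycle (b h f d).
Powers repeat with period 4 on this cycle, and 30 mod 4 = 2, so σ^30(h) = σ^2(h).
Stepping 2 places around the cycle: h → f → d.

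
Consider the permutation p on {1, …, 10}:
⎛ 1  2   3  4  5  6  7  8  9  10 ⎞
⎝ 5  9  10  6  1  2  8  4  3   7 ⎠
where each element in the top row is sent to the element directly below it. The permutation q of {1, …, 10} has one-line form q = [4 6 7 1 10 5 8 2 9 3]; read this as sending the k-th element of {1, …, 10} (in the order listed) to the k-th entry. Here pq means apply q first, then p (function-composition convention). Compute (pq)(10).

(pq)(10) = p(q(10)). q(10) = 3, then p(3) = 10. So (pq)(10) = 10.

10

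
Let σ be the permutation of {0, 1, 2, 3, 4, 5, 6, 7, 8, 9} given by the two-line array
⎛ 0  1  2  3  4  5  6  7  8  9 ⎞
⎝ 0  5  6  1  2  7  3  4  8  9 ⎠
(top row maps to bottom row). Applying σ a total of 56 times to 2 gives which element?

Tracing 2 → 6 → … returns to 2 after 7 steps, so 2 lies in a 7-cycle (1, 5, 7, 4, 2, 6, 3).
Powers repeat with period 7 on this cycle, and 56 mod 7 = 0, so σ^56(2) = σ^0(2).
So σ^56(2) = 2.

2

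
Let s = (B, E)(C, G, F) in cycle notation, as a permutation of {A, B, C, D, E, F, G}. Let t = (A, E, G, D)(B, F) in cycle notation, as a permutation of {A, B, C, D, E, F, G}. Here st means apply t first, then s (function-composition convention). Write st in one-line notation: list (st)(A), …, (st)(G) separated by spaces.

B C G A F E D

Chase each element through t then s: A → E → B; B → F → C; C → C → G; D → A → A; E → G → F; F → B → E; G → D → D.
Collecting the images, st = [B C G A F E D].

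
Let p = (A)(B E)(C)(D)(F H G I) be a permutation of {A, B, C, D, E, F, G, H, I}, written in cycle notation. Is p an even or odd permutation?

The cycle lengths are 4, 2, 1, 1, 1.
A cycle is odd iff its length is even; p has 2 even-length cycles, so sgn(p) = (−1)^2 and p is even.

even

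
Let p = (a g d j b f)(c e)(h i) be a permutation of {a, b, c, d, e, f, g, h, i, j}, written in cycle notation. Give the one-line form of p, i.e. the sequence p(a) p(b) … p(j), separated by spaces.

g f e j c a d i h b

Reading each image from the cycles: a→g, b→f, c→e, d→j, e→c, f→a, g→d, h→i, i→h, j→b.
Listing these in domain order gives g f e j c a d i h b.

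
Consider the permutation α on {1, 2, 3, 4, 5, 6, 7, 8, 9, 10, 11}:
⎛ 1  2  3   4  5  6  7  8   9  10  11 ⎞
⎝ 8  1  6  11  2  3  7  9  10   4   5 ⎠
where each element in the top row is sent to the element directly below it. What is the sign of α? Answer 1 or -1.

In disjoint-cycle form the cycle lengths are 8, 2, 1.
A cycle is odd iff its length is even; α has 2 even-length cycles, so sgn(α) = (−1)^2 and α is even.

1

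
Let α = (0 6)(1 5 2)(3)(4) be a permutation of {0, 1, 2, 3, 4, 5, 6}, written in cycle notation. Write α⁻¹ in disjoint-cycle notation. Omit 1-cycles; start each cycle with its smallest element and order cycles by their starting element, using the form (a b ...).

(0 6)(1 2 5)

The inverse reverses each cycle.
After reversing and putting each cycle's least element first, α⁻¹ = (0 6)(1 2 5).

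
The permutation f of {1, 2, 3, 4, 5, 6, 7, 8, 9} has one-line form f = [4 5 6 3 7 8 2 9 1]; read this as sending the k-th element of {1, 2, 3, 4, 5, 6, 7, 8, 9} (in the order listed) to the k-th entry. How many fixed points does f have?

0

No element satisfies f(x) = x, so there are 0 fixed points.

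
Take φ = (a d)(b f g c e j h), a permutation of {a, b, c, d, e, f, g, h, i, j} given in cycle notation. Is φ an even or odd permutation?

odd

The cycle lengths are 7, 2, 1.
A cycle of length ℓ contributes ℓ−1 transpositions, so φ is a product of 6 + 1 = 7 transpositions — odd.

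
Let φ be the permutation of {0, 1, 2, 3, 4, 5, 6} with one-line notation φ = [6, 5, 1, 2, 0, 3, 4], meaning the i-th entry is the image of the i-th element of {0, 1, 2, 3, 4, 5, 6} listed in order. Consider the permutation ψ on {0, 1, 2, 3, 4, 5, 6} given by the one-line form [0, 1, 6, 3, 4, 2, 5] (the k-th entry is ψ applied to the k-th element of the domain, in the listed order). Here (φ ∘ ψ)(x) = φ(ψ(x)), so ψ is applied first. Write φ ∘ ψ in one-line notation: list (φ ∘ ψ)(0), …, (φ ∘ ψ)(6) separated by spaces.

(φ ∘ ψ)(x) = φ(ψ(x)). Computing each image: φ(ψ(0)) = φ(0) = 6, φ(ψ(1)) = φ(1) = 5, φ(ψ(2)) = φ(6) = 4, φ(ψ(3)) = φ(3) = 2, φ(ψ(4)) = φ(4) = 0, φ(ψ(5)) = φ(2) = 1, φ(ψ(6)) = φ(5) = 3.
Hence φ ∘ ψ = [6 5 4 2 0 1 3].

6 5 4 2 0 1 3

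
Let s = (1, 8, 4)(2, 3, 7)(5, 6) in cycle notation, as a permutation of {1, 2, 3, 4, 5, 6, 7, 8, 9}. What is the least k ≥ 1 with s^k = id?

The disjoint cycles have lengths 3, 3, 2, 1.
Since disjoint cycles commute, ord(s) = lcm(3, 3, 2) = 6.

6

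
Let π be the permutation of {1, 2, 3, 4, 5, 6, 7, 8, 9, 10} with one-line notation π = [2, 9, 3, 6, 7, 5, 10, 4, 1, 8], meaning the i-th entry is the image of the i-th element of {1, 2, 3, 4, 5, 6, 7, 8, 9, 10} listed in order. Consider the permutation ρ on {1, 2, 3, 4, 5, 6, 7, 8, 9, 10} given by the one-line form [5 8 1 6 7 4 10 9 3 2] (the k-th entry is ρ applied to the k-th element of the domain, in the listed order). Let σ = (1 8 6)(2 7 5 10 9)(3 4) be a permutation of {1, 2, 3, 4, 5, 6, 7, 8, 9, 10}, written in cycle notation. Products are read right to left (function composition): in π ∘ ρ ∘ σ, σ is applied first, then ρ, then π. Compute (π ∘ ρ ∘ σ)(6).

(π ∘ ρ ∘ σ)(6) = π(ρ(σ(6))). σ(6) = 1, then ρ(1) = 5, then π(5) = 7, so the result is 7.

7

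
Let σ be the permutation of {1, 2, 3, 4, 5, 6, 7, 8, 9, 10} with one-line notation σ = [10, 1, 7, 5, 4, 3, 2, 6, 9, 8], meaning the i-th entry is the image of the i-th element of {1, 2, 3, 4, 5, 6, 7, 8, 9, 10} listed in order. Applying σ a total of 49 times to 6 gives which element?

Tracing 6 → 3 → … returns to 6 after 7 steps, so 6 lies in a 7-cycle (1, 10, 8, 6, 3, 7, 2).
Powers repeat with period 7 on this cycle, and 49 mod 7 = 0, so σ^49(6) = σ^0(6).
So σ^49(6) = 6.

6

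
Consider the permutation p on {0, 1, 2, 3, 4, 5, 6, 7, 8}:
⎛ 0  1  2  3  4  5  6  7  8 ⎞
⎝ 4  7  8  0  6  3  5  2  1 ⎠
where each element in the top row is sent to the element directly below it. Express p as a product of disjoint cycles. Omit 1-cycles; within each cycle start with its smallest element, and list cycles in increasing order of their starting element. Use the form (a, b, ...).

(0, 4, 6, 5, 3)(1, 7, 2, 8)

Start at 0 and follow images: 0 → 4 → 6 → 5 → 3 → 0, giving the cycle (0, 4, 6, 5, 3).
Repeating from the next unused element and collecting all non-trivial cycles gives (0, 4, 6, 5, 3)(1, 7, 2, 8).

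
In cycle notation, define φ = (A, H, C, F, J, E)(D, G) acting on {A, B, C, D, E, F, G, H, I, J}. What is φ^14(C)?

J

C lies in the 6-cycle (A, H, C, F, J, E).
On a 6-cycle, φ^6 is the identity, so φ^14 = φ^2 there (14 ≡ 2 mod 6).
Advancing 2 steps from C: C → F → J.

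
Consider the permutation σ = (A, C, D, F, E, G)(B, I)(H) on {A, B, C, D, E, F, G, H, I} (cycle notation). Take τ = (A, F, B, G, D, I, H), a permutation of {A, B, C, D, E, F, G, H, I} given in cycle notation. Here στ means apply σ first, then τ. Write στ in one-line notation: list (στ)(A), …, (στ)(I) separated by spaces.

C H I B D E F A G

Chase each element through σ then τ: A → C → C; B → I → H; C → D → I; D → F → B; E → G → D; F → E → E; G → A → F; H → H → A; I → B → G.
Collecting the images, στ = [C H I B D E F A G].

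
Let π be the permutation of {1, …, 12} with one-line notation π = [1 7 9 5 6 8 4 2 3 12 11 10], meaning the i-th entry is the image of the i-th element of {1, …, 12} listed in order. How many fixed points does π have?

The fixed points (elements with π(x) = x) are {1, 11}, so there are 2.

2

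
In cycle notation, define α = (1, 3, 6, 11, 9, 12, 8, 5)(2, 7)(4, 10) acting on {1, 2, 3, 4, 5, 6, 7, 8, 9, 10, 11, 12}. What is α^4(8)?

6

8 lies in the 8-cycle (1, 3, 6, 11, 9, 12, 8, 5).
Stepping 4 places around the cycle: 8 → 5 → 1 → 3 → 6.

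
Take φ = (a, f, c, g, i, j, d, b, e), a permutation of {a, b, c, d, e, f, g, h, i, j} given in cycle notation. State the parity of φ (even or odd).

even

The cycle lengths are 9, 1.
A cycle of length ℓ contributes ℓ−1 transpositions, so φ is a product of 8 transpositions — even.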